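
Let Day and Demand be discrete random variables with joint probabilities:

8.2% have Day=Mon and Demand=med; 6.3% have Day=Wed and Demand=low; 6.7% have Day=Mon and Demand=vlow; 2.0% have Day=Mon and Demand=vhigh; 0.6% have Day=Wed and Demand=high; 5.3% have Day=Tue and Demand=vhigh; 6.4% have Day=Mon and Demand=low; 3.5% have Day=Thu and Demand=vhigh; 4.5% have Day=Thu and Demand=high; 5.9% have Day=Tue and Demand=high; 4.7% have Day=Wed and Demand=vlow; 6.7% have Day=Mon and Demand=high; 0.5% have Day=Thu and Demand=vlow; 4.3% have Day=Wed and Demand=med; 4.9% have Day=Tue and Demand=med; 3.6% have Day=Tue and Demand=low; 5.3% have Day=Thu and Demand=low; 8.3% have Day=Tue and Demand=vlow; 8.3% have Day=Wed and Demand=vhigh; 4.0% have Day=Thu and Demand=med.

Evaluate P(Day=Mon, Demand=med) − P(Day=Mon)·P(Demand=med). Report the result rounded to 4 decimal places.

0.0178

P(Day=Mon) = 0.067 + 0.064 + 0.082 + 0.067 + 0.020 = 0.300.
P(Demand=med) = 0.082 + 0.049 + 0.043 + 0.040 = 0.214.
P(Day=Mon, Demand=med) − P(Day=Mon)P(Demand=med) = 0.082 − 0.300×0.214 = 0.0178.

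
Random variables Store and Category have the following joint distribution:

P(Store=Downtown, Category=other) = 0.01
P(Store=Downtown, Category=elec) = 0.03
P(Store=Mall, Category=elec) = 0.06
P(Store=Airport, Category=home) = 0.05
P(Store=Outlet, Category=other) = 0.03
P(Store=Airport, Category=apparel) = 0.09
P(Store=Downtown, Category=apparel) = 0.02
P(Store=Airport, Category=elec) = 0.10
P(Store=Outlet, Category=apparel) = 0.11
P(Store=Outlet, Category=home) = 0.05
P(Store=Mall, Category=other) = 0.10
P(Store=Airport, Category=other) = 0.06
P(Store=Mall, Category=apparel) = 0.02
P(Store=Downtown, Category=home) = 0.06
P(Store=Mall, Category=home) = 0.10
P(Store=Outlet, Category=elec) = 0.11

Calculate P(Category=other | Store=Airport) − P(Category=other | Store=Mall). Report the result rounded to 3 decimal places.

-0.157

P(Store=Airport) = 0.09 + 0.10 + 0.05 + 0.06 = 0.30; P(Category=other | Store=Airport) = 0.06/0.30 = 0.2000.
P(Store=Mall) = 0.02 + 0.06 + 0.10 + 0.10 = 0.28; P(Category=other | Store=Mall) = 0.10/0.28 = 0.3571.
Difference = -0.157.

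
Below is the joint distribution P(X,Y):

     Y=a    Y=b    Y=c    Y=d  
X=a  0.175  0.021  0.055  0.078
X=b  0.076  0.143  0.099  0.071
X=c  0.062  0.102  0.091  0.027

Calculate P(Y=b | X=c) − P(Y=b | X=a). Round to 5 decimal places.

P(X=c) = 0.062 + 0.102 + 0.091 + 0.027 = 0.282; P(Y=b | X=c) = 0.102/0.282 = 0.361702.
P(X=a) = 0.175 + 0.021 + 0.055 + 0.078 = 0.329; P(Y=b | X=a) = 0.021/0.329 = 0.063830.
Difference = 0.29787.

0.29787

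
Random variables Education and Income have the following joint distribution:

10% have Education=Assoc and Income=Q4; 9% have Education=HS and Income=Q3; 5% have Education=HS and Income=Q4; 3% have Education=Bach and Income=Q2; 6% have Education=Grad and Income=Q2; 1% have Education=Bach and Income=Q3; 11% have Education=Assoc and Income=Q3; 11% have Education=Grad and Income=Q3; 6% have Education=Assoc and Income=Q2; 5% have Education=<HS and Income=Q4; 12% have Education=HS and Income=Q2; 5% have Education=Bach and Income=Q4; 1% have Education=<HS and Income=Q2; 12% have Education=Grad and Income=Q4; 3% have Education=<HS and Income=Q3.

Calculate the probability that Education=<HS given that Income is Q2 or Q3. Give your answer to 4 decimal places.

0.0635

P(Income=Q2) = 0.01 + 0.12 + 0.06 + 0.03 + 0.06 = 0.28.
P(Income=Q3) = 0.03 + 0.09 + 0.11 + 0.01 + 0.11 = 0.35.
P(Income ∈ {Q2, Q3}) = 0.28 + 0.35 = 0.63; P(Education=<HS, Income ∈ {Q2, Q3}) = 0.01 + 0.03 = 0.04.
P(Education=<HS | Income ∈ {Q2, Q3}) = 0.04/0.63 = 0.0635.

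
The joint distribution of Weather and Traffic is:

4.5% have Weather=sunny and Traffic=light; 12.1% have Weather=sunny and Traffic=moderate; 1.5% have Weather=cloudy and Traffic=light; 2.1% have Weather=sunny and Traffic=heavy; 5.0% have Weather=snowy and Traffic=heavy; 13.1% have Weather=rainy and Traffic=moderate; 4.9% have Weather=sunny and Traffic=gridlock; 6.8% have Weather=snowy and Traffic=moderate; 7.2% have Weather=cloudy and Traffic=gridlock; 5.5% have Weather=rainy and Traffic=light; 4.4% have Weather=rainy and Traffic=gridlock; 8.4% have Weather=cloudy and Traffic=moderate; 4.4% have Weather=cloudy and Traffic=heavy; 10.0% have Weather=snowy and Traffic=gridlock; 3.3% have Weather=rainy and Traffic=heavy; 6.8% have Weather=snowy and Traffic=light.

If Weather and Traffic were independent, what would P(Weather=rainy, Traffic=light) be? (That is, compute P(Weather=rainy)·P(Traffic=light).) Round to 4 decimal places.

P(Weather=rainy) = 0.055 + 0.131 + 0.033 + 0.044 = 0.263.
P(Traffic=light) = 0.045 + 0.015 + 0.055 + 0.068 = 0.183.
Product: 0.263 × 0.183 = 0.0481.

0.0481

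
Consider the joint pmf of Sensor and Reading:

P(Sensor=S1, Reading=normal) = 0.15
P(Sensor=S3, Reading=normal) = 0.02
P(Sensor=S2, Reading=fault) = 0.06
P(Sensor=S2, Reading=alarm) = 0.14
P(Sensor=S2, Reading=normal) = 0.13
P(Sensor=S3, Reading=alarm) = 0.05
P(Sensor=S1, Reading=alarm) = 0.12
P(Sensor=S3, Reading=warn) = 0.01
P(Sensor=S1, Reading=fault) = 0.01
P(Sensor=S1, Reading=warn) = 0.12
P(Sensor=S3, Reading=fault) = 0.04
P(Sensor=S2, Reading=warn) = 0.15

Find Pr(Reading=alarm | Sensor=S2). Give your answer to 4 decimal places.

0.2917

P(Sensor=S2) = 0.13 + 0.15 + 0.14 + 0.06 = 0.48.
P(Reading=alarm | Sensor=S2) = 0.14/0.48 = 0.2917.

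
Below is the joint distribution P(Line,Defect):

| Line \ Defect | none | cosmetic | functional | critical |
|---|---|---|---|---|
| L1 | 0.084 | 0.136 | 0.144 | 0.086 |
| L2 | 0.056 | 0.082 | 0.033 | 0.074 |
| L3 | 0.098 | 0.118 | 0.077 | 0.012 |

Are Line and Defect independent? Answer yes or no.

P(Line=L3) = 0.305 and P(Defect=critical) = 0.172, so their product is 0.05246, but P(Line=L3, Defect=critical) = 0.012. Since these differ, Line and Defect are not independent.

no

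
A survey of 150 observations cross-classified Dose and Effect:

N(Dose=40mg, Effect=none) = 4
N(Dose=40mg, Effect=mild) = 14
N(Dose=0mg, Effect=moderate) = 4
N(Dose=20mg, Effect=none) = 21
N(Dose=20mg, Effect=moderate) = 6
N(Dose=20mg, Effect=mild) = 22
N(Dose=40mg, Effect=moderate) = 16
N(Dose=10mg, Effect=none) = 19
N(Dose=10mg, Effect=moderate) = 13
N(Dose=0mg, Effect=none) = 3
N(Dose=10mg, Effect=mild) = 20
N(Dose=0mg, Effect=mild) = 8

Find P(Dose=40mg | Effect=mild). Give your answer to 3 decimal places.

Total with Effect=mild: 8 + 20 + 22 + 14 = 64.
P(Dose=40mg | Effect=mild) = 14/64 = 0.219.

0.219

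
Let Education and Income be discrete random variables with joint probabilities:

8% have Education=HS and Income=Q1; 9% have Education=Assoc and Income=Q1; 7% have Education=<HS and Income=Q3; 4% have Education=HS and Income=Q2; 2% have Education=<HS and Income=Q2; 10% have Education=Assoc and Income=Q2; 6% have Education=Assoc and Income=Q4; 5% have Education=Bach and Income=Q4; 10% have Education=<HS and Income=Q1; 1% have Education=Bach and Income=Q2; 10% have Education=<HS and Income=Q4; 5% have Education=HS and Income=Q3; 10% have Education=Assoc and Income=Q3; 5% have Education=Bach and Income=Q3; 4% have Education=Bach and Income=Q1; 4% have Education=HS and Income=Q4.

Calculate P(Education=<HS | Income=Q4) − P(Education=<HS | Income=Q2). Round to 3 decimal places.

P(Income=Q4) = 0.10 + 0.04 + 0.06 + 0.05 = 0.25; P(Education=<HS | Income=Q4) = 0.10/0.25 = 0.4000.
P(Income=Q2) = 0.02 + 0.04 + 0.10 + 0.01 = 0.17; P(Education=<HS | Income=Q2) = 0.02/0.17 = 0.1176.
Difference = 0.282.

0.282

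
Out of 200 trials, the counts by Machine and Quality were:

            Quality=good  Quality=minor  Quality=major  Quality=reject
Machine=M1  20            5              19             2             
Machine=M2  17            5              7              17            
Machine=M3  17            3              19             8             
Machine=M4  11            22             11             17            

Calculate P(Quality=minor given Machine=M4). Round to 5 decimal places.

Total with Machine=M4: 11 + 22 + 11 + 17 = 61.
P(Quality=minor | Machine=M4) = 22/61 = 0.36066.

0.36066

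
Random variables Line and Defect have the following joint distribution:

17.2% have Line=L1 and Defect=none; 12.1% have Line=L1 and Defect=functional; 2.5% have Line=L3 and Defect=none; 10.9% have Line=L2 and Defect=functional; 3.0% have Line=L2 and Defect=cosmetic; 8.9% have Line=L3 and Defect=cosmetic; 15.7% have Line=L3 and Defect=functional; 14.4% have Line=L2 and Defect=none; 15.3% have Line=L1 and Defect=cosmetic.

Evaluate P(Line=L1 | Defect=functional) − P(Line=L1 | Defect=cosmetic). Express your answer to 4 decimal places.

-0.2498

P(Defect=functional) = 0.121 + 0.109 + 0.157 = 0.387; P(Line=L1 | Defect=functional) = 0.121/0.387 = 0.31266.
P(Defect=cosmetic) = 0.153 + 0.030 + 0.089 = 0.272; P(Line=L1 | Defect=cosmetic) = 0.153/0.272 = 0.56250.
Difference = -0.2498.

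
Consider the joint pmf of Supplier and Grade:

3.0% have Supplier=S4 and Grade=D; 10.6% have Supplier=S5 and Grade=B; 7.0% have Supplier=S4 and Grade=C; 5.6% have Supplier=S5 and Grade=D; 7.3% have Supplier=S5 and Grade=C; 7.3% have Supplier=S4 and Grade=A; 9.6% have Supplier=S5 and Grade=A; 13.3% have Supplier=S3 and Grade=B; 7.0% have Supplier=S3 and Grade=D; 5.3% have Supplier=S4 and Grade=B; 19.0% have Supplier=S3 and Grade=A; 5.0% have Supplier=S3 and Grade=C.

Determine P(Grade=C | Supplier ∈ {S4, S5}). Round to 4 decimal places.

0.2567

P(Supplier=S4) = 0.073 + 0.053 + 0.070 + 0.030 = 0.226.
P(Supplier=S5) = 0.096 + 0.106 + 0.073 + 0.056 = 0.331.
P(Supplier ∈ {S4, S5}) = 0.226 + 0.331 = 0.557; P(Grade=C, Supplier ∈ {S4, S5}) = 0.070 + 0.073 = 0.143.
P(Grade=C | Supplier ∈ {S4, S5}) = 0.143/0.557 = 0.2567.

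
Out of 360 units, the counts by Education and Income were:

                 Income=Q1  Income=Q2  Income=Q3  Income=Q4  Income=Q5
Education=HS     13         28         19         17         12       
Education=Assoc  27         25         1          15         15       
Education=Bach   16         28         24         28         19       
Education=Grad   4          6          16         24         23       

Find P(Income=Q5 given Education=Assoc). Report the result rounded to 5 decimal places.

0.18072

Total with Education=Assoc: 27 + 25 + 1 + 15 + 15 = 83.
P(Income=Q5 | Education=Assoc) = 15/83 = 0.18072.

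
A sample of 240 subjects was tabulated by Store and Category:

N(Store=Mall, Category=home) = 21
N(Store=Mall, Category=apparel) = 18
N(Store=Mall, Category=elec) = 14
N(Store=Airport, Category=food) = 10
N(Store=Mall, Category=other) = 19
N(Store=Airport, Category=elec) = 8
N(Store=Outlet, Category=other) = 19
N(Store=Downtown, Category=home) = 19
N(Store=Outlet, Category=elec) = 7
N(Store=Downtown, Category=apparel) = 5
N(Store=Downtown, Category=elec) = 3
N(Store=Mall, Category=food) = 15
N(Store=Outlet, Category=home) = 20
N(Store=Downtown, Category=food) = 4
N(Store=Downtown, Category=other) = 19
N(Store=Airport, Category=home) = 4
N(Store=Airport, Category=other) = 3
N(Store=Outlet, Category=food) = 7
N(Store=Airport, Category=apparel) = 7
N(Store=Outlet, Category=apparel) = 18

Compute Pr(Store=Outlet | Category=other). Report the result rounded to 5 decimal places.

0.31667

Total with Category=other: 19 + 19 + 3 + 19 = 60.
P(Store=Outlet | Category=other) = 19/60 = 0.31667.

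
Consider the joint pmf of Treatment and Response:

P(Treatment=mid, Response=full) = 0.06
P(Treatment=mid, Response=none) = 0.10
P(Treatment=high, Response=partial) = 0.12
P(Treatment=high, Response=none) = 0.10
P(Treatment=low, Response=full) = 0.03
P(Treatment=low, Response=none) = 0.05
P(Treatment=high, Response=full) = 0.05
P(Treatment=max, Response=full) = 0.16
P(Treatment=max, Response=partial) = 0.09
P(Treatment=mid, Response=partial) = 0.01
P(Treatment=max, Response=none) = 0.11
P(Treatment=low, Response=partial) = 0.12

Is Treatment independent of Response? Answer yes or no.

P(Treatment=max) = 0.36 and P(Response=full) = 0.30, so their product is 0.1080, but P(Treatment=max, Response=full) = 0.16. Since these differ, Treatment and Response are not independent.

no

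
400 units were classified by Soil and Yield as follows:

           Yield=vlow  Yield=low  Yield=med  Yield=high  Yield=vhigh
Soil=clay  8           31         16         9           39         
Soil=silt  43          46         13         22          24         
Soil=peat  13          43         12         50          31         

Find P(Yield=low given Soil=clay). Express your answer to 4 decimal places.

0.3010

Total with Soil=clay: 8 + 31 + 16 + 9 + 39 = 103.
P(Yield=low | Soil=clay) = 31/103 = 0.3010.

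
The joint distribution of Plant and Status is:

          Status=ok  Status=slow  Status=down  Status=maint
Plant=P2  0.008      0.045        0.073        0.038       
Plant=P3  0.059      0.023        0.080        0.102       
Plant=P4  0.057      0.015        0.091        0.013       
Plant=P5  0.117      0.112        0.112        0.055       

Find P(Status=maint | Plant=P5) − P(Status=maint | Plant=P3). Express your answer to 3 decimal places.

P(Plant=P5) = 0.117 + 0.112 + 0.112 + 0.055 = 0.396; P(Status=maint | Plant=P5) = 0.055/0.396 = 0.1389.
P(Plant=P3) = 0.059 + 0.023 + 0.080 + 0.102 = 0.264; P(Status=maint | Plant=P3) = 0.102/0.264 = 0.3864.
Difference = -0.247.

-0.247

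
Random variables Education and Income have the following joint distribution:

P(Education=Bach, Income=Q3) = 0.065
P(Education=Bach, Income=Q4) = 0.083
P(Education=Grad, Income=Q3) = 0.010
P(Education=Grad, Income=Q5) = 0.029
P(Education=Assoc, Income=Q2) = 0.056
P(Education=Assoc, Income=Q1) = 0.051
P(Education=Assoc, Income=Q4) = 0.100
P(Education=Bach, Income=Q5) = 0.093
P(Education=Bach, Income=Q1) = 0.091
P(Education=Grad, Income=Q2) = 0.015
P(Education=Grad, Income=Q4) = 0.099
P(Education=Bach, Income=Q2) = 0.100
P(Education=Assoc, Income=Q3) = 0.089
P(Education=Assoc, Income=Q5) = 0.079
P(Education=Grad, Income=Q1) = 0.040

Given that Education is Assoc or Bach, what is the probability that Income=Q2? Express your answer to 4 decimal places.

0.1933

P(Education=Assoc) = 0.051 + 0.056 + 0.089 + 0.100 + 0.079 = 0.375.
P(Education=Bach) = 0.091 + 0.100 + 0.065 + 0.083 + 0.093 = 0.432.
P(Education ∈ {Assoc, Bach}) = 0.375 + 0.432 = 0.807; P(Income=Q2, Education ∈ {Assoc, Bach}) = 0.056 + 0.100 = 0.156.
P(Income=Q2 | Education ∈ {Assoc, Bach}) = 0.156/0.807 = 0.1933.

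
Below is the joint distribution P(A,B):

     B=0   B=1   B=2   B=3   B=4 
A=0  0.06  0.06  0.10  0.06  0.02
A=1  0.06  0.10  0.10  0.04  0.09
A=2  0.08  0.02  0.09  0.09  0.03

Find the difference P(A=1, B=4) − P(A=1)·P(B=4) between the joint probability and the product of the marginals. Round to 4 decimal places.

0.0354

P(A=1) = 0.06 + 0.10 + 0.10 + 0.04 + 0.09 = 0.39.
P(B=4) = 0.02 + 0.09 + 0.03 = 0.14.
P(A=1, B=4) − P(A=1)P(B=4) = 0.09 − 0.39×0.14 = 0.0354.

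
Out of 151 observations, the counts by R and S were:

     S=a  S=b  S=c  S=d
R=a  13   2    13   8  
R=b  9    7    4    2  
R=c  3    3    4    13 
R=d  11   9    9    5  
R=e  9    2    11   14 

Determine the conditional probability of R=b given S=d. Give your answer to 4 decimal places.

0.0476

Total with S=d: 8 + 2 + 13 + 5 + 14 = 42.
P(R=b | S=d) = 2/42 = 0.0476.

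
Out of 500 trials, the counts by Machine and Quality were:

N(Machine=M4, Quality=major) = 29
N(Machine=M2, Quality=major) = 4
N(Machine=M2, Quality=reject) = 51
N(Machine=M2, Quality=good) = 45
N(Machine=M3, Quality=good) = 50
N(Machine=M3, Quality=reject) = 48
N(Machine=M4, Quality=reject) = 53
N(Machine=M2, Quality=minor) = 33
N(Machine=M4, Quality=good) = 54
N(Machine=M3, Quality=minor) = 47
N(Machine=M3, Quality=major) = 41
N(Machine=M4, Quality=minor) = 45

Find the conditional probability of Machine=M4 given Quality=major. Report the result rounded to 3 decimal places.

Total with Quality=major: 4 + 41 + 29 = 74.
P(Machine=M4 | Quality=major) = 29/74 = 0.392.

0.392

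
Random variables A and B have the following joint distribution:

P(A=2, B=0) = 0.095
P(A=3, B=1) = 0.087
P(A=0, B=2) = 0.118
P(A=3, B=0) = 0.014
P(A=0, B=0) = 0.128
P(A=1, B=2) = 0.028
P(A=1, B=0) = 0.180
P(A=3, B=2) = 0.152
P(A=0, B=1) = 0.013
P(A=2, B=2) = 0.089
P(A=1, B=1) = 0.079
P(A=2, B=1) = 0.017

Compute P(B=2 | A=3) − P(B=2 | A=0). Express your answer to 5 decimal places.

0.14519

P(A=3) = 0.014 + 0.087 + 0.152 = 0.253; P(B=2 | A=3) = 0.152/0.253 = 0.600791.
P(A=0) = 0.128 + 0.013 + 0.118 = 0.259; P(B=2 | A=0) = 0.118/0.259 = 0.455598.
Difference = 0.14519.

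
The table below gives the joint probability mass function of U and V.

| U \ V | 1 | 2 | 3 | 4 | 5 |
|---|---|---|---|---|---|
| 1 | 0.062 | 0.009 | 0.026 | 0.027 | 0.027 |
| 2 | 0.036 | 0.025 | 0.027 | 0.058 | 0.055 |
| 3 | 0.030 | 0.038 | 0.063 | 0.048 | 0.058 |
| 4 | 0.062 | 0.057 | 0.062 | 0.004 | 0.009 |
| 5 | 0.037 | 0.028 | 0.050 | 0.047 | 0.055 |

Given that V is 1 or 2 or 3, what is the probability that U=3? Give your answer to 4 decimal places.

P(V=1) = 0.062 + 0.036 + 0.030 + 0.062 + 0.037 = 0.227.
P(V=2) = 0.009 + 0.025 + 0.038 + 0.057 + 0.028 = 0.157.
P(V=3) = 0.026 + 0.027 + 0.063 + 0.062 + 0.050 = 0.228.
P(V ∈ {1, 2, 3}) = 0.227 + 0.157 + 0.228 = 0.612; P(U=3, V ∈ {1, 2, 3}) = 0.030 + 0.038 + 0.063 = 0.131.
P(U=3 | V ∈ {1, 2, 3}) = 0.131/0.612 = 0.2141.

0.2141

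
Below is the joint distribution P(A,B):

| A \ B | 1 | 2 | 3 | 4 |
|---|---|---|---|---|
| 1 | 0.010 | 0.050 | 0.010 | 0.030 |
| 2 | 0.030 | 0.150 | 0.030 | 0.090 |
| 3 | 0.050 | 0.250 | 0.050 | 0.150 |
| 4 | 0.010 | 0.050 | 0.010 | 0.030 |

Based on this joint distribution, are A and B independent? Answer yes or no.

yes

Every cell satisfies P(A,B) = P(A)·P(B). For instance P(A=2) = 0.300, P(B=1) = 0.100, and 0.300×0.100 = 0.030 matches the joint entry. So A and B are independent.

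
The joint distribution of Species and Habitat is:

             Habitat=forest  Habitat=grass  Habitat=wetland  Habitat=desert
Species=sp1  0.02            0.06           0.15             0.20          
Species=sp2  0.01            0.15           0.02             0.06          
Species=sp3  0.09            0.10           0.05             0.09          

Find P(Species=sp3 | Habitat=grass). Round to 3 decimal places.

P(Habitat=grass) = 0.06 + 0.15 + 0.10 = 0.31.
P(Species=sp3 | Habitat=grass) = 0.10/0.31 = 0.323.

0.323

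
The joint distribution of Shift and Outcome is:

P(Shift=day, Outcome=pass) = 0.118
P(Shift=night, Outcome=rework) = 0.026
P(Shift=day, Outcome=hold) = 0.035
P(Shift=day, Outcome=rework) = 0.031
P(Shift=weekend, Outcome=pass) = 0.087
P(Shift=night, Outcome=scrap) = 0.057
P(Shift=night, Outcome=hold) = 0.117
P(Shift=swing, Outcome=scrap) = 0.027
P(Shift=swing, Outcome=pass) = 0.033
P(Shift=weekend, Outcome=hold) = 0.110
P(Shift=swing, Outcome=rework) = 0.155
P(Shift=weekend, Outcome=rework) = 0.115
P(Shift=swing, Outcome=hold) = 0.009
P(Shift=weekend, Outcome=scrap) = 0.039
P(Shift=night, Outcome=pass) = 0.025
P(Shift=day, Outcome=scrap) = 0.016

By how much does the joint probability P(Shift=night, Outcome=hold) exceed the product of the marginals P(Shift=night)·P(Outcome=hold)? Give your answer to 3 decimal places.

P(Shift=night) = 0.025 + 0.026 + 0.057 + 0.117 = 0.225.
P(Outcome=hold) = 0.035 + 0.009 + 0.117 + 0.110 = 0.271.
P(Shift=night, Outcome=hold) − P(Shift=night)P(Outcome=hold) = 0.117 − 0.225×0.271 = 0.056.

0.056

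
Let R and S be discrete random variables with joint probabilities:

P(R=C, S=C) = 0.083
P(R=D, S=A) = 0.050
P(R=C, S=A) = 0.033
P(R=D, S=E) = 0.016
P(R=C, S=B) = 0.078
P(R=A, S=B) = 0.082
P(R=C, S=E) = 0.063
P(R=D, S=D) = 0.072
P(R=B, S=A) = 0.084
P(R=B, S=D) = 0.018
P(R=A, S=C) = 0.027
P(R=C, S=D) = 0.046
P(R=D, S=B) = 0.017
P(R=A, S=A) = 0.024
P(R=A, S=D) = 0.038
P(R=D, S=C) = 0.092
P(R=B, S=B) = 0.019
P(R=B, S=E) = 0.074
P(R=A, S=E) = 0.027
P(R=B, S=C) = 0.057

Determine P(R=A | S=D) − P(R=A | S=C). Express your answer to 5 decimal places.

0.11414

P(S=D) = 0.038 + 0.018 + 0.046 + 0.072 = 0.174; P(R=A | S=D) = 0.038/0.174 = 0.218391.
P(S=C) = 0.027 + 0.057 + 0.083 + 0.092 = 0.259; P(R=A | S=C) = 0.027/0.259 = 0.104247.
Difference = 0.11414.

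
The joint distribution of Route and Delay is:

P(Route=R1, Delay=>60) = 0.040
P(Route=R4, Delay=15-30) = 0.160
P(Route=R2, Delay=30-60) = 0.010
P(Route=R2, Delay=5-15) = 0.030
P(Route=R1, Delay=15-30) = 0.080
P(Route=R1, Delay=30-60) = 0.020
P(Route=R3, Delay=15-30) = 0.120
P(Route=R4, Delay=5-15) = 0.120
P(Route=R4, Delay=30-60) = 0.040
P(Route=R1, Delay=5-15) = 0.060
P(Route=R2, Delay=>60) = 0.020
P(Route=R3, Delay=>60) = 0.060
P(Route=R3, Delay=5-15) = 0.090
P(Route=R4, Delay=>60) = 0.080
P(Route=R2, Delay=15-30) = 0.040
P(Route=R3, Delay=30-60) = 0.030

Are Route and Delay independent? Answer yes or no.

yes

Every cell satisfies P(Route,Delay) = P(Route)·P(Delay). For instance P(Route=R1) = 0.200, P(Delay=30-60) = 0.100, and 0.200×0.100 = 0.020 matches the joint entry. So Route and Delay are independent.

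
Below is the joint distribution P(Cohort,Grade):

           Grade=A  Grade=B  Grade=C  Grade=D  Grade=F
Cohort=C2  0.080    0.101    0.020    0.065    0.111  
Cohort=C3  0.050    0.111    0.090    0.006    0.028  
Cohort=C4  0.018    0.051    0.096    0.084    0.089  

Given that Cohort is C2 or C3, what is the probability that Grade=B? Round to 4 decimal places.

P(Cohort=C2) = 0.080 + 0.101 + 0.020 + 0.065 + 0.111 = 0.377.
P(Cohort=C3) = 0.050 + 0.111 + 0.090 + 0.006 + 0.028 = 0.285.
P(Cohort ∈ {C2, C3}) = 0.377 + 0.285 = 0.662; P(Grade=B, Cohort ∈ {C2, C3}) = 0.101 + 0.111 = 0.212.
P(Grade=B | Cohort ∈ {C2, C3}) = 0.212/0.662 = 0.3202.

0.3202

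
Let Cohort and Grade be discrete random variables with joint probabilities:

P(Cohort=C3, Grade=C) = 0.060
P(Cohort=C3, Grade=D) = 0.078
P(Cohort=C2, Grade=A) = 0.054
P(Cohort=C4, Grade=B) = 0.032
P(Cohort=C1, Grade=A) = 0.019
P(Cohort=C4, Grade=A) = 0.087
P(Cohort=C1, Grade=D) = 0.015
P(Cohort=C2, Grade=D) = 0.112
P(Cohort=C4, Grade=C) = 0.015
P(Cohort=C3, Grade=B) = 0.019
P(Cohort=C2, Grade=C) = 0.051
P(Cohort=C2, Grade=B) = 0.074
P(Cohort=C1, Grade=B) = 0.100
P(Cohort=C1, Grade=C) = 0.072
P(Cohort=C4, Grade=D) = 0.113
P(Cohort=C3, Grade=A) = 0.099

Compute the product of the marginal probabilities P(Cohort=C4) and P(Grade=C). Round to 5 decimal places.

0.04891

P(Cohort=C4) = 0.087 + 0.032 + 0.015 + 0.113 = 0.247.
P(Grade=C) = 0.072 + 0.051 + 0.060 + 0.015 = 0.198.
Product: 0.247 × 0.198 = 0.04891.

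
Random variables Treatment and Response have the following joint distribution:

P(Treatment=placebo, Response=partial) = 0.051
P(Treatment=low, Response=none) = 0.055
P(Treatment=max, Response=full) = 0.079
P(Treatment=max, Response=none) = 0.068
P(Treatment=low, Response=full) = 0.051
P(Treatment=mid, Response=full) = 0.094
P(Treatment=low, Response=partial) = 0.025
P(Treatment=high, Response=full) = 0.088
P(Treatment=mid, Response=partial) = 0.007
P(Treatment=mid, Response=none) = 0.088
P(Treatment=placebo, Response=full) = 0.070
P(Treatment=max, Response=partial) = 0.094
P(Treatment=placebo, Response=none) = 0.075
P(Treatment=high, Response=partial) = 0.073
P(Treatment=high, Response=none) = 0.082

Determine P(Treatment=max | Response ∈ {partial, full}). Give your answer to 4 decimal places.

0.2737

P(Response=partial) = 0.051 + 0.025 + 0.007 + 0.073 + 0.094 = 0.250.
P(Response=full) = 0.070 + 0.051 + 0.094 + 0.088 + 0.079 = 0.382.
P(Response ∈ {partial, full}) = 0.250 + 0.382 = 0.632; P(Treatment=max, Response ∈ {partial, full}) = 0.094 + 0.079 = 0.173.
P(Treatment=max | Response ∈ {partial, full}) = 0.173/0.632 = 0.2737.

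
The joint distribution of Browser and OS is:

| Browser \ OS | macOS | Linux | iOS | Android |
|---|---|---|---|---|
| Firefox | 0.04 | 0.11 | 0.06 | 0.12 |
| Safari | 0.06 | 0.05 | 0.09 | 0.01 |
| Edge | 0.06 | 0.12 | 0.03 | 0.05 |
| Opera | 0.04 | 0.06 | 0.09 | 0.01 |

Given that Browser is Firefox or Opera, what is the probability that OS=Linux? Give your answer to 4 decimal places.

P(Browser=Firefox) = 0.04 + 0.11 + 0.06 + 0.12 = 0.33.
P(Browser=Opera) = 0.04 + 0.06 + 0.09 + 0.01 = 0.20.
P(Browser ∈ {Firefox, Opera}) = 0.33 + 0.20 = 0.53; P(OS=Linux, Browser ∈ {Firefox, Opera}) = 0.11 + 0.06 = 0.17.
P(OS=Linux | Browser ∈ {Firefox, Opera}) = 0.17/0.53 = 0.3208.

0.3208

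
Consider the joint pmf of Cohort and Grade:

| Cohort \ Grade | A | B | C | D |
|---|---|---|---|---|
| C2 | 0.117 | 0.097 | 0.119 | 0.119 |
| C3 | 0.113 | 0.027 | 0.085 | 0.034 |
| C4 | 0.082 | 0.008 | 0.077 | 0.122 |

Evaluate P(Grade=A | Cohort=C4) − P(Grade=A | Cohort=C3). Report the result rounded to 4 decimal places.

-0.1526

P(Cohort=C4) = 0.082 + 0.008 + 0.077 + 0.122 = 0.289; P(Grade=A | Cohort=C4) = 0.082/0.289 = 0.28374.
P(Cohort=C3) = 0.113 + 0.027 + 0.085 + 0.034 = 0.259; P(Grade=A | Cohort=C3) = 0.113/0.259 = 0.43629.
Difference = -0.1526.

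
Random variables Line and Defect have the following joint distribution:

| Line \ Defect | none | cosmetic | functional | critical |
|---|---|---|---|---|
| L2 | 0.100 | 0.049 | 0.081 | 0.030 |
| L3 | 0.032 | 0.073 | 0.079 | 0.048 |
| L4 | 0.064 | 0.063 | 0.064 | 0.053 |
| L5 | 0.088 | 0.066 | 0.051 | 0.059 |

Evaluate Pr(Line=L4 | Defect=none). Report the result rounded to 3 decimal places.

P(Defect=none) = 0.100 + 0.032 + 0.064 + 0.088 = 0.284.
P(Line=L4 | Defect=none) = 0.064/0.284 = 0.225.

0.225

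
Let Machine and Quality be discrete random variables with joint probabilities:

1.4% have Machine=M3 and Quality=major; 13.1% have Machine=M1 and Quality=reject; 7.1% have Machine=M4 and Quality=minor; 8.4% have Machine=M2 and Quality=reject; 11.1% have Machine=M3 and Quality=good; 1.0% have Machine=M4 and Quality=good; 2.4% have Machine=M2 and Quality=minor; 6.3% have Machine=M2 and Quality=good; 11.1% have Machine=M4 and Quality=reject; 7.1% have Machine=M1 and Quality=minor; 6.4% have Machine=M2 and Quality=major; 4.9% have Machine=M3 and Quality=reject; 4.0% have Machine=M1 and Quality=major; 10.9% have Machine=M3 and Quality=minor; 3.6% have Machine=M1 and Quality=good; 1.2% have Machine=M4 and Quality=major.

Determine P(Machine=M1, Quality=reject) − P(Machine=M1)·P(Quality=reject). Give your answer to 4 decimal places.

0.0268

P(Machine=M1) = 0.036 + 0.071 + 0.040 + 0.131 = 0.278.
P(Quality=reject) = 0.131 + 0.084 + 0.049 + 0.111 = 0.375.
P(Machine=M1, Quality=reject) − P(Machine=M1)P(Quality=reject) = 0.131 − 0.278×0.375 = 0.0268.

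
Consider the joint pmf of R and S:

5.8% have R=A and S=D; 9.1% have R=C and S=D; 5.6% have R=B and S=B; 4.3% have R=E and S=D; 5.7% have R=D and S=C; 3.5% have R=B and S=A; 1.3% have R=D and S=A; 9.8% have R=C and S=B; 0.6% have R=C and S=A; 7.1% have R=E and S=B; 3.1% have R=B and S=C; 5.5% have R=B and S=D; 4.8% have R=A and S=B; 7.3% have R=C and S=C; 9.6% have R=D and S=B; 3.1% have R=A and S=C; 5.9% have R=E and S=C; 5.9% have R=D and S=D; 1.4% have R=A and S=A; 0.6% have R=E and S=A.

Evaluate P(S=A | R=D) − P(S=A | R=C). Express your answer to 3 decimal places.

P(R=D) = 0.013 + 0.096 + 0.057 + 0.059 = 0.225; P(S=A | R=D) = 0.013/0.225 = 0.0578.
P(R=C) = 0.006 + 0.098 + 0.073 + 0.091 = 0.268; P(S=A | R=C) = 0.006/0.268 = 0.0224.
Difference = 0.035.

0.035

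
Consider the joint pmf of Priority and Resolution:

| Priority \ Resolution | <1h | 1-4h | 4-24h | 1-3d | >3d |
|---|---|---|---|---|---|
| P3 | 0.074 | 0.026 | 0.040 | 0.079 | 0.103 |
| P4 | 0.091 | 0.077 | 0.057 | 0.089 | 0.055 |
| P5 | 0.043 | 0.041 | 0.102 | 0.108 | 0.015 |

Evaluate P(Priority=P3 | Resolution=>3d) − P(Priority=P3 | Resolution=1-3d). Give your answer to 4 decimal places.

0.3091

P(Resolution=>3d) = 0.103 + 0.055 + 0.015 = 0.173; P(Priority=P3 | Resolution=>3d) = 0.103/0.173 = 0.59538.
P(Resolution=1-3d) = 0.079 + 0.089 + 0.108 = 0.276; P(Priority=P3 | Resolution=1-3d) = 0.079/0.276 = 0.28623.
Difference = 0.3091.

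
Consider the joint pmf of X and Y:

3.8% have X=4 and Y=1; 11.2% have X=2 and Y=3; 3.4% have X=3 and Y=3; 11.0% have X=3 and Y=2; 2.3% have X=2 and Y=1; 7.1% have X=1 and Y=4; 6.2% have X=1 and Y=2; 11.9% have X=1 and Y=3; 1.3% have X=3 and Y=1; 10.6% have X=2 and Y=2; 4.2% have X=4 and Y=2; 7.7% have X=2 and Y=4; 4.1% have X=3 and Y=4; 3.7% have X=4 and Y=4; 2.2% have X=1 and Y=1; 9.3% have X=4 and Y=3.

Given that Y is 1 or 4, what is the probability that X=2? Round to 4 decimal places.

P(Y=1) = 0.022 + 0.023 + 0.013 + 0.038 = 0.096.
P(Y=4) = 0.071 + 0.077 + 0.041 + 0.037 = 0.226.
P(Y ∈ {1, 4}) = 0.096 + 0.226 = 0.322; P(X=2, Y ∈ {1, 4}) = 0.023 + 0.077 = 0.100.
P(X=2 | Y ∈ {1, 4}) = 0.100/0.322 = 0.3106.

0.3106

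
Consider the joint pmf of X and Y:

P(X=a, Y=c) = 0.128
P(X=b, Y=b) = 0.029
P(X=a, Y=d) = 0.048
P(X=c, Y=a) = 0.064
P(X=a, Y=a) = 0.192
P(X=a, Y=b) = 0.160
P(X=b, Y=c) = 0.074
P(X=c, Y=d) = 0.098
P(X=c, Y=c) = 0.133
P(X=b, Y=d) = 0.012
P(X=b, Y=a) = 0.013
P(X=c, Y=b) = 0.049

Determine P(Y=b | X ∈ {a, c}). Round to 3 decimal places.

P(X=a) = 0.192 + 0.160 + 0.128 + 0.048 = 0.528.
P(X=c) = 0.064 + 0.049 + 0.133 + 0.098 = 0.344.
P(X ∈ {a, c}) = 0.528 + 0.344 = 0.872; P(Y=b, X ∈ {a, c}) = 0.160 + 0.049 = 0.209.
P(Y=b | X ∈ {a, c}) = 0.209/0.872 = 0.240.

0.240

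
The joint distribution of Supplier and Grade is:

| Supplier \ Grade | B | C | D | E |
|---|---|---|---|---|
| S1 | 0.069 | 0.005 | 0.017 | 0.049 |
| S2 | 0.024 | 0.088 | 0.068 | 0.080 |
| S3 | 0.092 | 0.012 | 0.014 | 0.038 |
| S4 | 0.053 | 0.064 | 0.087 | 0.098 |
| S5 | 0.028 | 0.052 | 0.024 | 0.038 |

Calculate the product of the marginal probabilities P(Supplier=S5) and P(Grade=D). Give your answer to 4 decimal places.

P(Supplier=S5) = 0.028 + 0.052 + 0.024 + 0.038 = 0.142.
P(Grade=D) = 0.017 + 0.068 + 0.014 + 0.087 + 0.024 = 0.210.
Product: 0.142 × 0.210 = 0.0298.

0.0298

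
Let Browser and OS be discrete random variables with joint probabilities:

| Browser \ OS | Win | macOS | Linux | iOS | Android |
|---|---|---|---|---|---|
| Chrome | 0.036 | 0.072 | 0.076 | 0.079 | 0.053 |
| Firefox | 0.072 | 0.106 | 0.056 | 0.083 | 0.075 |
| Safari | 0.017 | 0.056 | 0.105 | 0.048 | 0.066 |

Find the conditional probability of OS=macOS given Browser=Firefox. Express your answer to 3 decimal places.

0.270

P(Browser=Firefox) = 0.072 + 0.106 + 0.056 + 0.083 + 0.075 = 0.392.
P(OS=macOS | Browser=Firefox) = 0.106/0.392 = 0.270.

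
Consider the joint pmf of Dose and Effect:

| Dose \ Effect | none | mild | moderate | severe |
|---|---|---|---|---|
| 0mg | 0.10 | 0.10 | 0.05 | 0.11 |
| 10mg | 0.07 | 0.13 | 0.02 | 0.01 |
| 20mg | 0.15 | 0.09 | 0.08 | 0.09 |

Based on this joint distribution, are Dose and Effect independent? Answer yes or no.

no

P(Dose=10mg) = 0.23 and P(Effect=mild) = 0.32, so their product is 0.0736, but P(Dose=10mg, Effect=mild) = 0.13. Since these differ, Dose and Effect are not independent.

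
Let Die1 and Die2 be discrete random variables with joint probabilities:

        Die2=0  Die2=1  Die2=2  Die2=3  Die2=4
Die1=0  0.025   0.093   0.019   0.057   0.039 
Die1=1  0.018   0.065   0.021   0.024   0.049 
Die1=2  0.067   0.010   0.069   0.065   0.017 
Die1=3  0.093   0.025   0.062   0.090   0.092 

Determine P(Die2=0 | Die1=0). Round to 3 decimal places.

P(Die1=0) = 0.025 + 0.093 + 0.019 + 0.057 + 0.039 = 0.233.
P(Die2=0 | Die1=0) = 0.025/0.233 = 0.107.

0.107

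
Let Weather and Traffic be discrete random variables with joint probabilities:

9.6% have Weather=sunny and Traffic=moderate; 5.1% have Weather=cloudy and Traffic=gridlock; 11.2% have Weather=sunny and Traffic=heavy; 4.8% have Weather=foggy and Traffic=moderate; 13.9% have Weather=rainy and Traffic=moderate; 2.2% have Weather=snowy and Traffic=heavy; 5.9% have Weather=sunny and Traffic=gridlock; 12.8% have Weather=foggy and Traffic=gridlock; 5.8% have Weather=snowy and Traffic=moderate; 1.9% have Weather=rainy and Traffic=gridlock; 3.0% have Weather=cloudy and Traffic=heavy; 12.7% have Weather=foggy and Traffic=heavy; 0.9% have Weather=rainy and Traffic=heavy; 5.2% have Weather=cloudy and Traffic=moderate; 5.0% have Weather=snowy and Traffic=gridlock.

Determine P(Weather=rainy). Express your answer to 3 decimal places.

P(Weather=rainy) = 0.139 + 0.009 + 0.019 = 0.167.

0.167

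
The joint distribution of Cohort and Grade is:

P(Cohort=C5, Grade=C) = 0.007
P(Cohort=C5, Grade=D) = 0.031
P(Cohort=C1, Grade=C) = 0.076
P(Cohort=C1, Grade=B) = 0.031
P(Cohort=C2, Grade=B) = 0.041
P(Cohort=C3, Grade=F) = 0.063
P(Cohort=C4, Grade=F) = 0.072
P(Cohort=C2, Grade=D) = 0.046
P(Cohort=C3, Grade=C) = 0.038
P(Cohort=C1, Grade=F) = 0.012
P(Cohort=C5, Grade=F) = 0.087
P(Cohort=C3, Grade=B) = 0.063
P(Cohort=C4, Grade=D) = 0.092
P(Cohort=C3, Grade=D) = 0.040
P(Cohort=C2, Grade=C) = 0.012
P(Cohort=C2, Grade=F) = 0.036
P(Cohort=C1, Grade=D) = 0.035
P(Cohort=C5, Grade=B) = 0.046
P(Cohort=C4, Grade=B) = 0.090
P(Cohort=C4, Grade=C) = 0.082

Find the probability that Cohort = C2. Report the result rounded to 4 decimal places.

0.1350

P(Cohort=C2) = 0.041 + 0.012 + 0.046 + 0.036 = 0.135.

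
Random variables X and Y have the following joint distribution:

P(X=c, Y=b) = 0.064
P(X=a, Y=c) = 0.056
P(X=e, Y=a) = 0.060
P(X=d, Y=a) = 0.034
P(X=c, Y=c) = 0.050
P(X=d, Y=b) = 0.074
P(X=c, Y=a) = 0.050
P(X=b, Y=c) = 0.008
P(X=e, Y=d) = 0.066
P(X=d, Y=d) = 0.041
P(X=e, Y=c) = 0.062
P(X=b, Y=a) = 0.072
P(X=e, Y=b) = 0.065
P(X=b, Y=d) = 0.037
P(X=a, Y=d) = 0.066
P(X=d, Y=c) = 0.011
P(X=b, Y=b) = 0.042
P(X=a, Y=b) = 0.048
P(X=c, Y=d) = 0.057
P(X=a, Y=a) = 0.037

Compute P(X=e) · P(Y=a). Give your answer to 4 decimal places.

P(X=e) = 0.060 + 0.065 + 0.062 + 0.066 = 0.253.
P(Y=a) = 0.037 + 0.072 + 0.050 + 0.034 + 0.060 = 0.253.
Product: 0.253 × 0.253 = 0.0640.

0.0640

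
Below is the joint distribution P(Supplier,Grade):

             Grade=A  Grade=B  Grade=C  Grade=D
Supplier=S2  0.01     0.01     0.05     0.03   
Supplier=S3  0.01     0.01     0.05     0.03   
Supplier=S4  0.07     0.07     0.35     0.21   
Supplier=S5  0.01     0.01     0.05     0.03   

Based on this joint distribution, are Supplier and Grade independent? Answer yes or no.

yes

Every cell satisfies P(Supplier,Grade) = P(Supplier)·P(Grade). For instance P(Supplier=S4) = 0.70, P(Grade=B) = 0.10, and 0.70×0.10 = 0.07 matches the joint entry. So Supplier and Grade are independent.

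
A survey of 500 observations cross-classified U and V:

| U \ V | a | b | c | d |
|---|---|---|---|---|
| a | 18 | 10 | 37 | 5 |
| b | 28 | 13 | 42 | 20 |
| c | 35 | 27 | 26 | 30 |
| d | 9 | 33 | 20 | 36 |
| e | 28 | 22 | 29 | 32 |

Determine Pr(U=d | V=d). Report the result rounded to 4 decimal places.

Total with V=d: 5 + 20 + 30 + 36 + 32 = 123.
P(U=d | V=d) = 36/123 = 0.2927.

0.2927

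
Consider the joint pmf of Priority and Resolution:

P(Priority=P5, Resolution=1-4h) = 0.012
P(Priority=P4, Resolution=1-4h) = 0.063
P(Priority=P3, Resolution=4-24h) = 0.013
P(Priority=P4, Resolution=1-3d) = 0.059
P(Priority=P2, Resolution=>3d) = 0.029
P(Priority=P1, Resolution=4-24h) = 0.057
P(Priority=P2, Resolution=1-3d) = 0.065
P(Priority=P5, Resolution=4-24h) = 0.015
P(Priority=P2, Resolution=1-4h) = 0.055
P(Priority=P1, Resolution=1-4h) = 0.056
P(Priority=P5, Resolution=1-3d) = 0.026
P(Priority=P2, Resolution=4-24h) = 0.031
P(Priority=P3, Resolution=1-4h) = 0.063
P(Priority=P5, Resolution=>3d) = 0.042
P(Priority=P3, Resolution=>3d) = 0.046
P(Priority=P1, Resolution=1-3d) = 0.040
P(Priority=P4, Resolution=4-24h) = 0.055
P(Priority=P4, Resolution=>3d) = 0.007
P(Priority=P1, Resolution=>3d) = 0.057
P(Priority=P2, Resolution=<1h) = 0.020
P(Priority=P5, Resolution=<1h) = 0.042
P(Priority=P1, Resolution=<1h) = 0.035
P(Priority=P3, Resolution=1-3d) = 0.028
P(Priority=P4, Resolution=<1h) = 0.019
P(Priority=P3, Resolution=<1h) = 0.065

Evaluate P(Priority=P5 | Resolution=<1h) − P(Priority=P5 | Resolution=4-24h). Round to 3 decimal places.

0.144

P(Resolution=<1h) = 0.035 + 0.020 + 0.065 + 0.019 + 0.042 = 0.181; P(Priority=P5 | Resolution=<1h) = 0.042/0.181 = 0.2320.
P(Resolution=4-24h) = 0.057 + 0.031 + 0.013 + 0.055 + 0.015 = 0.171; P(Priority=P5 | Resolution=4-24h) = 0.015/0.171 = 0.0877.
Difference = 0.144.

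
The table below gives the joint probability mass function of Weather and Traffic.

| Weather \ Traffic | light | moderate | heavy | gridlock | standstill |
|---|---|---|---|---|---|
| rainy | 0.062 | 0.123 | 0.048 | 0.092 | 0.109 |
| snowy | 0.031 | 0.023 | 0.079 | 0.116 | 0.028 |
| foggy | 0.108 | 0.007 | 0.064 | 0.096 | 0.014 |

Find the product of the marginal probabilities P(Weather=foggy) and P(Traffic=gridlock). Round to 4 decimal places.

0.0879

P(Weather=foggy) = 0.108 + 0.007 + 0.064 + 0.096 + 0.014 = 0.289.
P(Traffic=gridlock) = 0.092 + 0.116 + 0.096 = 0.304.
Product: 0.289 × 0.304 = 0.0879.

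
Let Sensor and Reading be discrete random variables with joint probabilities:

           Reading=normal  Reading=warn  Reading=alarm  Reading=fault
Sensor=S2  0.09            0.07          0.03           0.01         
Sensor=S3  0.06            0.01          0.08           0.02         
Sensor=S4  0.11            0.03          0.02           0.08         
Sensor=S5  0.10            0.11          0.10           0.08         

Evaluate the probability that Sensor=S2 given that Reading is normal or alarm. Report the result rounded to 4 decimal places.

0.2034

P(Reading=normal) = 0.09 + 0.06 + 0.11 + 0.10 = 0.36.
P(Reading=alarm) = 0.03 + 0.08 + 0.02 + 0.10 = 0.23.
P(Reading ∈ {normal, alarm}) = 0.36 + 0.23 = 0.59; P(Sensor=S2, Reading ∈ {normal, alarm}) = 0.09 + 0.03 = 0.12.
P(Sensor=S2 | Reading ∈ {normal, alarm}) = 0.12/0.59 = 0.2034.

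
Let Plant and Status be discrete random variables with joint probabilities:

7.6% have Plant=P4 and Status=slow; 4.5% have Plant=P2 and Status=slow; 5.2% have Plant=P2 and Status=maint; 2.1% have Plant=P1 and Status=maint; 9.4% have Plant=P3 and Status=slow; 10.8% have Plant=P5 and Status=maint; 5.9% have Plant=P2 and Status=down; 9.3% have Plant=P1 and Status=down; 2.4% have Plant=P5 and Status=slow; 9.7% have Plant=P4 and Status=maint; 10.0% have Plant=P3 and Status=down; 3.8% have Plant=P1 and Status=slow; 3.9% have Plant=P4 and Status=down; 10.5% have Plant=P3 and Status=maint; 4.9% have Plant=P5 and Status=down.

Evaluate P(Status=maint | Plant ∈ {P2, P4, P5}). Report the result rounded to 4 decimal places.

P(Plant=P2) = 0.045 + 0.059 + 0.052 = 0.156.
P(Plant=P4) = 0.076 + 0.039 + 0.097 = 0.212.
P(Plant=P5) = 0.024 + 0.049 + 0.108 = 0.181.
P(Plant ∈ {P2, P4, P5}) = 0.156 + 0.212 + 0.181 = 0.549; P(Status=maint, Plant ∈ {P2, P4, P5}) = 0.052 + 0.097 + 0.108 = 0.257.
P(Status=maint | Plant ∈ {P2, P4, P5}) = 0.257/0.549 = 0.4681.

0.4681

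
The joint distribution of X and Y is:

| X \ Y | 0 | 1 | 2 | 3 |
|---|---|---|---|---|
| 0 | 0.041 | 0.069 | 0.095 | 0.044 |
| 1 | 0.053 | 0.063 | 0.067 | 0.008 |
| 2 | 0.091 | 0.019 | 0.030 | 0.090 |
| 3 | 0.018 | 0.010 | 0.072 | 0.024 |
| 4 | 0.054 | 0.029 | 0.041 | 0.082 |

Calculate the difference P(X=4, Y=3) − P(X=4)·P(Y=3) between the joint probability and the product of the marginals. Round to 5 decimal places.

P(X=4) = 0.054 + 0.029 + 0.041 + 0.082 = 0.206.
P(Y=3) = 0.044 + 0.008 + 0.090 + 0.024 + 0.082 = 0.248.
P(X=4, Y=3) − P(X=4)P(Y=3) = 0.082 − 0.206×0.248 = 0.03091.

0.03091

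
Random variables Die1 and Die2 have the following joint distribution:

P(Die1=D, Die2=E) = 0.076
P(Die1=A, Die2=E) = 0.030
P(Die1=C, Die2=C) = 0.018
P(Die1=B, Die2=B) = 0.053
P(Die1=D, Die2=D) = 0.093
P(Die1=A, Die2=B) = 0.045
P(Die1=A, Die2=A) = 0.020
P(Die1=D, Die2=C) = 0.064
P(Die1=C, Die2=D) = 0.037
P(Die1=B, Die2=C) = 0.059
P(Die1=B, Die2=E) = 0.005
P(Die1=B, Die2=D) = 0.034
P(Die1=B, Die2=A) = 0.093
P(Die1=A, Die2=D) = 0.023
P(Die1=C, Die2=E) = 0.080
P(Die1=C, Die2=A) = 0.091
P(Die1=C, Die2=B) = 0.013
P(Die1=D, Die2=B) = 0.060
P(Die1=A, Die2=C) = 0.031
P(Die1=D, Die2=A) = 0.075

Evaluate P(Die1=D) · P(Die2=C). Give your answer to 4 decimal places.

0.0633

P(Die1=D) = 0.075 + 0.060 + 0.064 + 0.093 + 0.076 = 0.368.
P(Die2=C) = 0.031 + 0.059 + 0.018 + 0.064 = 0.172.
Product: 0.368 × 0.172 = 0.0633.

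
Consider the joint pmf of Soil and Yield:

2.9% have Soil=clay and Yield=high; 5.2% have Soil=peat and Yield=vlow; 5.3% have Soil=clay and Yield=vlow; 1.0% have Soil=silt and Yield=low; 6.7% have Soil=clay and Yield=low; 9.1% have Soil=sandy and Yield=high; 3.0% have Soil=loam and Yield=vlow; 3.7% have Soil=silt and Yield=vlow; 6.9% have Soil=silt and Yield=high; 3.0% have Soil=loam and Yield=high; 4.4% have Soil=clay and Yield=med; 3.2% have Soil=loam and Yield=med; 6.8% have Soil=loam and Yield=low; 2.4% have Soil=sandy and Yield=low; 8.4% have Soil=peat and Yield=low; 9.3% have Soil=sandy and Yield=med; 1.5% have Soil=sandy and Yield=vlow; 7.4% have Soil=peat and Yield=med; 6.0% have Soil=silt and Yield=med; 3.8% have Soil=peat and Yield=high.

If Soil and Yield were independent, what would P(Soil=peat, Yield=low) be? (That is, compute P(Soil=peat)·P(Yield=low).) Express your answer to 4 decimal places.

P(Soil=peat) = 0.052 + 0.084 + 0.074 + 0.038 = 0.248.
P(Yield=low) = 0.024 + 0.068 + 0.067 + 0.010 + 0.084 = 0.253.
Product: 0.248 × 0.253 = 0.0627.

0.0627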